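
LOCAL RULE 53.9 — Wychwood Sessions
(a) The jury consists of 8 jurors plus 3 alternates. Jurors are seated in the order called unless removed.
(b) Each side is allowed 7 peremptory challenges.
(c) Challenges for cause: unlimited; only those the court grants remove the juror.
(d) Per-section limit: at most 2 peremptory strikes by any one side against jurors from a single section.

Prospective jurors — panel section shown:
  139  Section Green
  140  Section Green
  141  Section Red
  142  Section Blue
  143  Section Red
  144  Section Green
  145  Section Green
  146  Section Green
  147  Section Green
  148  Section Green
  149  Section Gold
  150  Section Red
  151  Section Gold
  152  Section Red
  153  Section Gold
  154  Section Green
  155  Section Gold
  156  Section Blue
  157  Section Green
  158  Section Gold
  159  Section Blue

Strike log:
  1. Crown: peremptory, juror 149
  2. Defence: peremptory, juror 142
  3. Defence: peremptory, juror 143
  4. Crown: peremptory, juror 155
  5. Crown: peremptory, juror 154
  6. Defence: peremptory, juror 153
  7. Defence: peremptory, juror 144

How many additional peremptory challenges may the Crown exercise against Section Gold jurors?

0

Crown peremptories so far: #149, #155, #154 — 3 of 7 used, 4 left overall.
Against Section Gold: #149, #155 — 2 used; per-section cap 2 leaves 0.
Binding limit: min(4, 0) = 0.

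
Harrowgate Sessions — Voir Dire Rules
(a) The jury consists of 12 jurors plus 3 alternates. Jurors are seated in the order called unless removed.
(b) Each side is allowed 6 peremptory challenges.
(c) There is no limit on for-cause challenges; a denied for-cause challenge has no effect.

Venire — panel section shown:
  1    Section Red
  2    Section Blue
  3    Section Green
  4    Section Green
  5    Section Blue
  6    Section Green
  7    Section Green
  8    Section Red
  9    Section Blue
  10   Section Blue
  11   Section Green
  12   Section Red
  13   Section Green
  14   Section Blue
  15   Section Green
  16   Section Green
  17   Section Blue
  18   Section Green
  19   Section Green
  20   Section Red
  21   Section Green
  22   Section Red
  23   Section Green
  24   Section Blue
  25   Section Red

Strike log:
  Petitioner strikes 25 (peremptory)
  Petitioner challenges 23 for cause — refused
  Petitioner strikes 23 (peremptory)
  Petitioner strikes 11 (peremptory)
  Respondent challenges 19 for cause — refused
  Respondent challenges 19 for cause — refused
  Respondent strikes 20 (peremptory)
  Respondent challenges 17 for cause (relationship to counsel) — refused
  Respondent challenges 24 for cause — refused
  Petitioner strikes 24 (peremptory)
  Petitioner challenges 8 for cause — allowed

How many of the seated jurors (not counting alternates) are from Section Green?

5

Removed: #8, #11, #20, #23, #24, #25.
Seated jurors 1–12: #1, #2, #3, #4, #5, #6, #7, #9, #10, #12, #13, #14 (alternates #15, #16, #17 not counted).
Of those, in Section Green: #3, #4, #6, #7, #13 → 5.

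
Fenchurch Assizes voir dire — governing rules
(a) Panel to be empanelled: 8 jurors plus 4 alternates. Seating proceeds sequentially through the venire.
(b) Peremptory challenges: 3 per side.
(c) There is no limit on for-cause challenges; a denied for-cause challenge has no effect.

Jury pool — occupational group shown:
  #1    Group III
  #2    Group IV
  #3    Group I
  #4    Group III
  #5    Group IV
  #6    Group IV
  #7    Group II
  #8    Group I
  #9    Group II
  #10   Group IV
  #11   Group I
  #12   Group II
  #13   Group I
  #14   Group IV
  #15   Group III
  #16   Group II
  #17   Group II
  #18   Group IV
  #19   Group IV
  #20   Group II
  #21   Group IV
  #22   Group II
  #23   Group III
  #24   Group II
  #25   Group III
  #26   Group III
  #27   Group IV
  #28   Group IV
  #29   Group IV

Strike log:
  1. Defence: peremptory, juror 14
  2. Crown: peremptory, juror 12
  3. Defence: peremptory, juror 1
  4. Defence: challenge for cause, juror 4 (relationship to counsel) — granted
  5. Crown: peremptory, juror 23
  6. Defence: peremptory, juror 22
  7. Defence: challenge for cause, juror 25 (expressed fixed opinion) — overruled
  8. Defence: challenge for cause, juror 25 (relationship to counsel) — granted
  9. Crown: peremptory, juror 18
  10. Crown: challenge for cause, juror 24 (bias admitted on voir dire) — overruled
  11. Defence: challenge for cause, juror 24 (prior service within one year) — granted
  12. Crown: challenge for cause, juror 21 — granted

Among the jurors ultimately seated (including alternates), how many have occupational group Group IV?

Removed: #1, #4, #12, #14, #18, #21, #22, #23, #24, #25.
Seated (12 incl. alternates): #2, #3, #5, #6, #7, #8, #9, #10, #11, #13, #15, #16.
Of those, in Group IV: #2, #5, #6, #10 → 4.

4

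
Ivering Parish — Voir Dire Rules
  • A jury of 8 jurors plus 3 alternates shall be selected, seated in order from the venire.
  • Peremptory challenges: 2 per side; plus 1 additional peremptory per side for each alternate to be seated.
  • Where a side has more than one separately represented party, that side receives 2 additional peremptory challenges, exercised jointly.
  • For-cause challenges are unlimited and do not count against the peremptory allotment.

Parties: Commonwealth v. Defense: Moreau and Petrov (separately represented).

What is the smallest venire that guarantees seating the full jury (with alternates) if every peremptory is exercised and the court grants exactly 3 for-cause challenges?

26

Seats to fill: 8 + 3 alternates = 11.
Peremptories — Commonwealth: 2 + 1×3 = 5; Defense: 2 + 1×3 + 2 = 7; total 12.
For-cause removals: 3.
Minimum venire: 11 + 12 + 3 = 26.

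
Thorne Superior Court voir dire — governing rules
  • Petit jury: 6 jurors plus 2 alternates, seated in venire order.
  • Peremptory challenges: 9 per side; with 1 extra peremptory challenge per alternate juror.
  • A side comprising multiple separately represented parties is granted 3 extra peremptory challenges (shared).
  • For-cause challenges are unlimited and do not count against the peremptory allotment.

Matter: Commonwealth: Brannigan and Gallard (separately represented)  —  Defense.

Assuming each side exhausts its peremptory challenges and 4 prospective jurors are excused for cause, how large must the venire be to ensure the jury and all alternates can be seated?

Seats to fill: 6 + 2 alternates = 8.
Peremptories — Commonwealth: 9 + 1×2 + 3 = 14; Defense: 9 + 1×2 = 11; total 25.
For-cause removals: 4.
Minimum venire: 8 + 25 + 4 = 37.

37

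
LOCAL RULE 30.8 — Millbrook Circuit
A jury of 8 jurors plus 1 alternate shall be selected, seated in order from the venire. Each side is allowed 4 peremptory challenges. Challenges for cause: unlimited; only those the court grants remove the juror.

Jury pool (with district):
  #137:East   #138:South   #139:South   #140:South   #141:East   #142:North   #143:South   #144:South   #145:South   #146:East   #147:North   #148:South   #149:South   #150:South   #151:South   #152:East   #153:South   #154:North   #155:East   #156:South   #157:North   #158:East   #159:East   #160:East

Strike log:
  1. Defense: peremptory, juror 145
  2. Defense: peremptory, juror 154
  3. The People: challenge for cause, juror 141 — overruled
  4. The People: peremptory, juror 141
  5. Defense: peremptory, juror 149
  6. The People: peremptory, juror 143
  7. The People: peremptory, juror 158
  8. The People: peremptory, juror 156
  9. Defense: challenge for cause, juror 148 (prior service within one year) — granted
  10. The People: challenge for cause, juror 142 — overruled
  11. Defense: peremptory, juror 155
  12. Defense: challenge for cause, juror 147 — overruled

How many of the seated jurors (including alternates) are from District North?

Removed: #141, #143, #145, #148, #149, #154, #155, #156, #158.
Seated (9 incl. alternates): #137, #138, #139, #140, #142, #144, #146, #147, #150.
Of those, in District North: #142, #147 → 2.

2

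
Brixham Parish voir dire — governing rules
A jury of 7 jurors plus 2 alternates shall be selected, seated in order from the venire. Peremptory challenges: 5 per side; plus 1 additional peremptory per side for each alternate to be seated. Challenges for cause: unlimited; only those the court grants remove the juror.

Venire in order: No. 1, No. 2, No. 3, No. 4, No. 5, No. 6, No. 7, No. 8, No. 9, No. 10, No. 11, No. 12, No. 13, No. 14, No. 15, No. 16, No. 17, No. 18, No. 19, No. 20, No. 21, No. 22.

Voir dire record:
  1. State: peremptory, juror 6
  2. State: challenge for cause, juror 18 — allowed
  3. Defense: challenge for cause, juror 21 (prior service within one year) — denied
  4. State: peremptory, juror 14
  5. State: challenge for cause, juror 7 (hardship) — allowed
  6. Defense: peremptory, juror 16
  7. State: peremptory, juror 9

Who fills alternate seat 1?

Removed: #6, #7, #9, #14, #16, #18. (#21 stays — for-cause denied.)
Seating in order: seats 1–7 → #1, #2, #3, #4, #5, #8, #10; alternates → #11, #12.
So alternate 1 is #11.

11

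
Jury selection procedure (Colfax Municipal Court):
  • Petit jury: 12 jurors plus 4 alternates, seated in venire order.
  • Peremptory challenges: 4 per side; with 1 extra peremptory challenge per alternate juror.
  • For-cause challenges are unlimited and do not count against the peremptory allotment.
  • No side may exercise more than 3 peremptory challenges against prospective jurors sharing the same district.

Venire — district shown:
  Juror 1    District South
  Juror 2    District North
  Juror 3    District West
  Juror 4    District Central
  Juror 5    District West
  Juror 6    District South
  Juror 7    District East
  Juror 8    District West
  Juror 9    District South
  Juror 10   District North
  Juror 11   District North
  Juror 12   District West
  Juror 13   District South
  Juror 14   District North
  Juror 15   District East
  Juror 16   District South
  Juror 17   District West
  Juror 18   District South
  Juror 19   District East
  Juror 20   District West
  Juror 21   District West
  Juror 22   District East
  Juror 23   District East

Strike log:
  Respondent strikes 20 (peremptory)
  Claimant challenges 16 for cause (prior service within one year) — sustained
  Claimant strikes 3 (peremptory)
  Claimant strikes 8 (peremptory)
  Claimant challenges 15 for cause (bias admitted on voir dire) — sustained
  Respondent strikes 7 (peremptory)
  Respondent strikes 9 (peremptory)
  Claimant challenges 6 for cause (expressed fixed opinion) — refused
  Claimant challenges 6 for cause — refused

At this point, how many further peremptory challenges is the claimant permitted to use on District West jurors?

1

Claimant peremptories so far: #3, #8 — 2 of 8 used, 6 left overall.
Against District West: #3, #8 — 2 used; per-district cap 3 leaves 1.
Binding limit: min(6, 1) = 1.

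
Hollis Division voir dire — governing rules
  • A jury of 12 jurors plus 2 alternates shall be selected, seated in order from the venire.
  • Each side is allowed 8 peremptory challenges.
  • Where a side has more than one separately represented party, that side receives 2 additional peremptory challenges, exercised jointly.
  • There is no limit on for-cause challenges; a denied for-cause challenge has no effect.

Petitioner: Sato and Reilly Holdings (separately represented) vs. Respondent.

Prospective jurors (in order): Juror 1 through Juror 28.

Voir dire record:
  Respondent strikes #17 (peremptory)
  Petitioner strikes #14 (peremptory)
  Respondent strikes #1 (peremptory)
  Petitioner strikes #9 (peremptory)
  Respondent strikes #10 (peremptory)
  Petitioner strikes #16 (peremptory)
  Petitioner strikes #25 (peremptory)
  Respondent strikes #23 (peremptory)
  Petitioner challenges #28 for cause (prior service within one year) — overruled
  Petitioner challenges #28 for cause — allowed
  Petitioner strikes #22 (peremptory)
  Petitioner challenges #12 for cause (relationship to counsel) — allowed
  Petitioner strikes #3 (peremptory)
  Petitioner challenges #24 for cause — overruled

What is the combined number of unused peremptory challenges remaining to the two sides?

Petitioner allotment: 8 base + 2 multi-party = 10. Respondent allotment: 8.
Petitioner peremptories used: #14, #9, #16, #25, #22, #3 — 6 (for-cause on #28, #28, #12, #24 don't count).
Respondent peremptories used: #17, #1, #10, #23 — 4.
Remaining: (10 − 6) + (8 − 4) = 8.

8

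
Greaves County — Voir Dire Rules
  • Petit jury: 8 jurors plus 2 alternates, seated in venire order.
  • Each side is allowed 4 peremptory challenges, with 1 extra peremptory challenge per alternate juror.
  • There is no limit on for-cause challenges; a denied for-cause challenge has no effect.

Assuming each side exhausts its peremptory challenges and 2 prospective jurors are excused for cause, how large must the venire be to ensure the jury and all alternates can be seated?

Seats to fill: 8 + 2 alternates = 10.
Peremptories: 4 + 1×2 = 6 per side × 2 sides = 12.
For-cause removals: 2.
Minimum venire: 10 + 12 + 2 = 24.

24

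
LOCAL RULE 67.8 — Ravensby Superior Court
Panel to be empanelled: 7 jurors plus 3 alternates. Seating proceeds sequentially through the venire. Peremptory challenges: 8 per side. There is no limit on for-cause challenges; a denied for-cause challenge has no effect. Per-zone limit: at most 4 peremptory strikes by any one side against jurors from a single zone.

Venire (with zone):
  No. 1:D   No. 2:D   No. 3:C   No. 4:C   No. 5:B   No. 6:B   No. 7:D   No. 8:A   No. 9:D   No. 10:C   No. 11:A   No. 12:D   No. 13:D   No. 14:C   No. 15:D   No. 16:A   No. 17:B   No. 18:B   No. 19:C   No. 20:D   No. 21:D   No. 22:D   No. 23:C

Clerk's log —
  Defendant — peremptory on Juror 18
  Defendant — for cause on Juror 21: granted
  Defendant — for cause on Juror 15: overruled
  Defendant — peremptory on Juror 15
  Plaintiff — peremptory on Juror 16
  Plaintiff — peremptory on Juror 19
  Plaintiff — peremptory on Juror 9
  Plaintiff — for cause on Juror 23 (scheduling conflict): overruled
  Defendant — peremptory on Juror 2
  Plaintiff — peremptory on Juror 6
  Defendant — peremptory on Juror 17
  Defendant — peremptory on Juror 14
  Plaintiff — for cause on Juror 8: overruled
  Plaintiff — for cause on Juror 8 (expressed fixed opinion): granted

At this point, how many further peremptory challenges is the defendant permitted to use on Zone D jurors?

Defendant peremptories so far: #18, #15, #2, #17, #14 — 5 of 8 used, 3 left overall.
Against Zone D: #15, #2 — 2 used; per-zone cap 4 leaves 2.
Binding limit: min(3, 2) = 2.

2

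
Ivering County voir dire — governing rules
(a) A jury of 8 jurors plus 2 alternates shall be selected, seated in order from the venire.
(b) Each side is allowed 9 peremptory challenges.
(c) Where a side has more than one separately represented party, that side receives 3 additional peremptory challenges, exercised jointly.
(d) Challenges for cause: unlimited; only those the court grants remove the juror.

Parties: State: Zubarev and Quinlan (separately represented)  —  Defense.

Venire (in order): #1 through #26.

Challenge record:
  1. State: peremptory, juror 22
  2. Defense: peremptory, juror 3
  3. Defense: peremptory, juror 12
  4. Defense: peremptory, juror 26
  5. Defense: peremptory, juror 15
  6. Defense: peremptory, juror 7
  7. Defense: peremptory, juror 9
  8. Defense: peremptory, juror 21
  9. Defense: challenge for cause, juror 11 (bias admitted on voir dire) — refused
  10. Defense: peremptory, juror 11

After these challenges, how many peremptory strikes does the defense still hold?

Defense allotment: 9.
Defense peremptories used: #3, #12, #26, #15, #7, #9, #21, #11 — 8 (the for-cause on #11 doesn't count).
Remaining: 9 − 8 = 1.

1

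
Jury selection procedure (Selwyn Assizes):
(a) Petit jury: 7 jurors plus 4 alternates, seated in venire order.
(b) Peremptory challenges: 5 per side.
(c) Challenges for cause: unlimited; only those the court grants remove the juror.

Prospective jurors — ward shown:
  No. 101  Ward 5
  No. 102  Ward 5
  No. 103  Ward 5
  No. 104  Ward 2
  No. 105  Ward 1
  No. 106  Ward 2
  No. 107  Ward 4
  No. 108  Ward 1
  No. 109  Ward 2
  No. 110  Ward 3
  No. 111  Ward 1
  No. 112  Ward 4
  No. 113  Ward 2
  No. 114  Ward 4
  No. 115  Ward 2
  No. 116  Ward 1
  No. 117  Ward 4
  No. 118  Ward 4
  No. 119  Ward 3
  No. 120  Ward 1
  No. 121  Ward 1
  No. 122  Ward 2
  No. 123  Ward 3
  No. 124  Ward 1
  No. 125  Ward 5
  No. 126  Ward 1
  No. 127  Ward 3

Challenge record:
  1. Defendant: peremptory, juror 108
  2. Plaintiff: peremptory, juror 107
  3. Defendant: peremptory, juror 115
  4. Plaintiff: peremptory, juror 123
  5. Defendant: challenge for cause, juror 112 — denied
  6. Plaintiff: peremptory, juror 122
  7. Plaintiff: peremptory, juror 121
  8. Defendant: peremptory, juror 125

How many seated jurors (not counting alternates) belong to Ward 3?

0

Removed: #107, #108, #115, #121, #122, #123, #125.
Seated jurors 1–7: #101, #102, #103, #104, #105, #106, #109 (alternates #110, #111, #112, #113 not counted).
None of those are in Ward 3 → 0.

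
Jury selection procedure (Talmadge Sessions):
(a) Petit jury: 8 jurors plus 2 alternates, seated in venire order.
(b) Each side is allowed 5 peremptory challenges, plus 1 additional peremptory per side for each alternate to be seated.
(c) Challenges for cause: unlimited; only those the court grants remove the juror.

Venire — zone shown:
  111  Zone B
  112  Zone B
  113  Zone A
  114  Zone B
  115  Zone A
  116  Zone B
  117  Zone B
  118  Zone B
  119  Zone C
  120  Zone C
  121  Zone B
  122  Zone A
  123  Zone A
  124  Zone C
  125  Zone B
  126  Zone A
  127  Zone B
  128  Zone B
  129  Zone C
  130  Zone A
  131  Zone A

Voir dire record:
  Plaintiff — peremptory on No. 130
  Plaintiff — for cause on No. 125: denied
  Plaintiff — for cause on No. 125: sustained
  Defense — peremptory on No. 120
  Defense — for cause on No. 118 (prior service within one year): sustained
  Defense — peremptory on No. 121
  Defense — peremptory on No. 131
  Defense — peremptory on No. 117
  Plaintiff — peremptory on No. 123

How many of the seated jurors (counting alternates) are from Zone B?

4

Removed: #117, #118, #120, #121, #123, #125, #130, #131.
Seated (10 incl. alternates): #111, #112, #113, #114, #115, #116, #119, #122, #124, #126.
Of those, in Zone B: #111, #112, #114, #116 → 4.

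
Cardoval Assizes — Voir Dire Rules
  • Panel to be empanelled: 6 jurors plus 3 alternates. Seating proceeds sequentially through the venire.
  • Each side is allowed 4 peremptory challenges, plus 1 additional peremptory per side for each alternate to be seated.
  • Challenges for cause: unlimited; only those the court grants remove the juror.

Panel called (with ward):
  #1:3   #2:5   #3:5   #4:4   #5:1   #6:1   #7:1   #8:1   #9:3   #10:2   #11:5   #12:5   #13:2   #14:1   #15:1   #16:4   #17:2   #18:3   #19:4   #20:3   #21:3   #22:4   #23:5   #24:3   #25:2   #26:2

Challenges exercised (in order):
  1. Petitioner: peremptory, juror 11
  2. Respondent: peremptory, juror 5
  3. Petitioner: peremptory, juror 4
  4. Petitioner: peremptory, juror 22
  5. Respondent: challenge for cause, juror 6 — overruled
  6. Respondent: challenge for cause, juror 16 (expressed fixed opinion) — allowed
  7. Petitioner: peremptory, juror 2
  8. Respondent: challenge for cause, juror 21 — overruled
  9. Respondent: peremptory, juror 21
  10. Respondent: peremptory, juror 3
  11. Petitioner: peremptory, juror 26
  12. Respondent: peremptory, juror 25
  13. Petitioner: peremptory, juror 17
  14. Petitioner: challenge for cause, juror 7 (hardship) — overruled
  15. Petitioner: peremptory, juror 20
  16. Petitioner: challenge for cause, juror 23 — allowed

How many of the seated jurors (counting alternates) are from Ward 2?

Removed: #2, #3, #4, #5, #11, #16, #17, #20, #21, #22, #23, #25, #26.
Seated (9 incl. alternates): #1, #6, #7, #8, #9, #10, #12, #13, #14.
Of those, in Ward 2: #10, #13 → 2.

2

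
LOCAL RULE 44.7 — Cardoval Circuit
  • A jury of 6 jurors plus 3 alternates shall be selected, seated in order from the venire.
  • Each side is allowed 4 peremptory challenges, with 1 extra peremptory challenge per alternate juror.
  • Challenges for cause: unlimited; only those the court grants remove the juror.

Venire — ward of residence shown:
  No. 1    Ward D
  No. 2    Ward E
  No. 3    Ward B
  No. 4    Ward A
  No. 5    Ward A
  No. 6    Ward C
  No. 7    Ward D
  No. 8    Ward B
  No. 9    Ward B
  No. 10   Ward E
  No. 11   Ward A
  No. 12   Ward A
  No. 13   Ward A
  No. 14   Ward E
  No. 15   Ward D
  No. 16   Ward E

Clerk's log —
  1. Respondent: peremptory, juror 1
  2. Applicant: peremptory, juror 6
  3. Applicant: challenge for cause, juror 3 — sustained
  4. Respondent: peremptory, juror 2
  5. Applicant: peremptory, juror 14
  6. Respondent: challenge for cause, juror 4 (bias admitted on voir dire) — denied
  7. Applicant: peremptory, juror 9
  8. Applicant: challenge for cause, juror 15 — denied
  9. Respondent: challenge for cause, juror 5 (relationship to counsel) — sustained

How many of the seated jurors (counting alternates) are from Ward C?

Removed: #1, #2, #3, #5, #6, #9, #14.
Seated (9 incl. alternates): #4, #7, #8, #10, #11, #12, #13, #15, #16.
None of those are in Ward C → 0.

0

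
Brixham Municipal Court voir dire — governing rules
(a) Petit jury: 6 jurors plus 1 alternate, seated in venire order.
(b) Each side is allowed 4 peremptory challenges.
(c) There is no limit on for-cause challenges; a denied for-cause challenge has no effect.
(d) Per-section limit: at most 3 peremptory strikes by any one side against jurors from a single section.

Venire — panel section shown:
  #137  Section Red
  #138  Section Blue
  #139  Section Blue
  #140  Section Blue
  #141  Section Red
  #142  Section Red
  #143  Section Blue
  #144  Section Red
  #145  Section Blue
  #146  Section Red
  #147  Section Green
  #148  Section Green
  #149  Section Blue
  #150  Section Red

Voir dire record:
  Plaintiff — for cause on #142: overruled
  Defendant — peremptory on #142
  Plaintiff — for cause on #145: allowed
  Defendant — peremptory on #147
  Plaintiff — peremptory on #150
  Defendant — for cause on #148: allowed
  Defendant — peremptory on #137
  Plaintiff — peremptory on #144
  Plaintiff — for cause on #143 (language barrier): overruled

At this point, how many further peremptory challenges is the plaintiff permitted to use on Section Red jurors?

Plaintiff peremptories so far: #150, #144 — 2 of 4 used, 2 left overall.
Against Section Red: #150, #144 — 2 used; per-section cap 3 leaves 1.
Binding limit: min(2, 1) = 1.

1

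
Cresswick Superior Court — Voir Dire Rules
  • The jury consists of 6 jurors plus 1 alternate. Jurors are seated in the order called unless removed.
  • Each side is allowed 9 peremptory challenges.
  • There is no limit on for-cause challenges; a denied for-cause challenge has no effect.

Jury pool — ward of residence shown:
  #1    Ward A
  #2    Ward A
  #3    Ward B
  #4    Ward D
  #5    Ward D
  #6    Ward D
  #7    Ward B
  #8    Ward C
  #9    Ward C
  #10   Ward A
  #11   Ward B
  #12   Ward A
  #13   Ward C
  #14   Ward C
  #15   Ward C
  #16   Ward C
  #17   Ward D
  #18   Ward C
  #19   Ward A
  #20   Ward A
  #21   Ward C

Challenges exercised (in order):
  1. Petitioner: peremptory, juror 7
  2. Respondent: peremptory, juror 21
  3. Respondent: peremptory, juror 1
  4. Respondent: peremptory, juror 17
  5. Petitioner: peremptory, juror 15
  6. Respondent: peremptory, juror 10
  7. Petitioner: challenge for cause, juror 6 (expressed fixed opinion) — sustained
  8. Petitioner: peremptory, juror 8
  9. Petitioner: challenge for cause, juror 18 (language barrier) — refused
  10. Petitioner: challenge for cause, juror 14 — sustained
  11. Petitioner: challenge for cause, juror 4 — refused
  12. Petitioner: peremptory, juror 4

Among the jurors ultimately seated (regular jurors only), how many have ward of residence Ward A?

Removed: #1, #4, #6, #7, #8, #10, #14, #15, #17, #21.
Seated jurors 1–6: #2, #3, #5, #9, #11, #12 (alternates #13 not counted).
Of those, in Ward A: #2, #12 → 2.

2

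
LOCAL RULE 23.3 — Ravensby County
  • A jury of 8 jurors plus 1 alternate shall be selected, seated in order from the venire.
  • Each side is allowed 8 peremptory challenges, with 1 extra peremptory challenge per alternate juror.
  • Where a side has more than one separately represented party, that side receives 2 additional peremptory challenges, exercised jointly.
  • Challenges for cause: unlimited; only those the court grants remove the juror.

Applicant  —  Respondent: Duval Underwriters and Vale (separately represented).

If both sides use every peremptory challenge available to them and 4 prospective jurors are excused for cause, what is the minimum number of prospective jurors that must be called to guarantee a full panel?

33

Seats to fill: 8 + 1 alternates = 9.
Peremptories — Applicant: 8 + 1×1 = 9; Respondent: 8 + 1×1 + 2 = 11; total 20.
For-cause removals: 4.
Minimum venire: 9 + 20 + 4 = 33.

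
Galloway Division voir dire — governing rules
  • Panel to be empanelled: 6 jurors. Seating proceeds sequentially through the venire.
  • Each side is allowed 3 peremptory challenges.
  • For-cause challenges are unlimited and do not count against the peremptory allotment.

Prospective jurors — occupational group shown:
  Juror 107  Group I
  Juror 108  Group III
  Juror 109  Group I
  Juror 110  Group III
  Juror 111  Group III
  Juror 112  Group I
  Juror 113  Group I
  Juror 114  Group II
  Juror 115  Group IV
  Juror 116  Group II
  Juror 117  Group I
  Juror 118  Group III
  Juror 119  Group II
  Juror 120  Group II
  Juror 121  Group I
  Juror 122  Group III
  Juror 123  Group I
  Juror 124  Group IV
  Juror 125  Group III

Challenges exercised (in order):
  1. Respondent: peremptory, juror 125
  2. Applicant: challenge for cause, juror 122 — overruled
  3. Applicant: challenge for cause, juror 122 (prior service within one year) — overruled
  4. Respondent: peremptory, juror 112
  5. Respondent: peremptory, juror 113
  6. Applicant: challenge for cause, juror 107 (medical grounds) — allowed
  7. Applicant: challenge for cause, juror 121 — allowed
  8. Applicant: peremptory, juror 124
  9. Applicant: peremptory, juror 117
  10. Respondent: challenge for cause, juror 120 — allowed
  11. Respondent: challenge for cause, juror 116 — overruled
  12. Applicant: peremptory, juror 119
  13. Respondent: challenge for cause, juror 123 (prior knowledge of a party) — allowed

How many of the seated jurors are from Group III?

Removed: #107, #112, #113, #117, #119, #120, #121, #123, #124, #125.
Seated jurors 1–6: #108, #109, #110, #111, #114, #115.
Of those, in Group III: #108, #110, #111 → 3.

3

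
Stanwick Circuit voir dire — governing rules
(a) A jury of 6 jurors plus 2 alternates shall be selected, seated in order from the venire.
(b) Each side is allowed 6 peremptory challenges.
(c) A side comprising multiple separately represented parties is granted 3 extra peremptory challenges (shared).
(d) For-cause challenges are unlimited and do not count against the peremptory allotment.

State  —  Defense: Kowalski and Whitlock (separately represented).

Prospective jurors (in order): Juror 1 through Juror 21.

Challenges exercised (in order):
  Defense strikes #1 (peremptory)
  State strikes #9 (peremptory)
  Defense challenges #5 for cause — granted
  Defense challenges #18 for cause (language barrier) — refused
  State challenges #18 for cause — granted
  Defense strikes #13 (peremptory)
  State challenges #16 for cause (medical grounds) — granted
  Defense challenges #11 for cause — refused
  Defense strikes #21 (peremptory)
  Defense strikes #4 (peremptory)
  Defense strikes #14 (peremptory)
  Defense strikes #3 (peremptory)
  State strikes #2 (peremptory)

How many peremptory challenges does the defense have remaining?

3

Defense allotment: 6 base + 3 multi-party = 9.
Defense peremptories used: #1, #13, #21, #4, #14, #3 — 6 (for-cause on #5, #18, #11 don't count).
Remaining: 9 − 6 = 3.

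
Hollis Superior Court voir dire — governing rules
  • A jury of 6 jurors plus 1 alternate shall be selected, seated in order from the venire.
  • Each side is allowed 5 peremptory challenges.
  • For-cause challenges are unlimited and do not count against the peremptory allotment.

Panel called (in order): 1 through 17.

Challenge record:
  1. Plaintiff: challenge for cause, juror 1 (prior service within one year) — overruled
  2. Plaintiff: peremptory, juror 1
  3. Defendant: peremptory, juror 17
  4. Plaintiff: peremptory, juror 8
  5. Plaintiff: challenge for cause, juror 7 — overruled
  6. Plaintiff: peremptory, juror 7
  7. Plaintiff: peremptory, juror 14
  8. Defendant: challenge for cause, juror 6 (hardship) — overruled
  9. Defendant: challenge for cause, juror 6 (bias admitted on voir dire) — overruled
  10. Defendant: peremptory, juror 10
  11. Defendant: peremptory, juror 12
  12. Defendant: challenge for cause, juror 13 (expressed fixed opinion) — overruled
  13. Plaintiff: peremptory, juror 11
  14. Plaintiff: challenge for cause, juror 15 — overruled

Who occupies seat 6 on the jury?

Removed: #1, #7, #8, #10, #11, #12, #14, #17. (#6, #13, #15 stay — for-cause denied.)
Filling seats in venire order through position 6: #2, #3, #4, #5, #6, #9.
So seat 6 is #9.

9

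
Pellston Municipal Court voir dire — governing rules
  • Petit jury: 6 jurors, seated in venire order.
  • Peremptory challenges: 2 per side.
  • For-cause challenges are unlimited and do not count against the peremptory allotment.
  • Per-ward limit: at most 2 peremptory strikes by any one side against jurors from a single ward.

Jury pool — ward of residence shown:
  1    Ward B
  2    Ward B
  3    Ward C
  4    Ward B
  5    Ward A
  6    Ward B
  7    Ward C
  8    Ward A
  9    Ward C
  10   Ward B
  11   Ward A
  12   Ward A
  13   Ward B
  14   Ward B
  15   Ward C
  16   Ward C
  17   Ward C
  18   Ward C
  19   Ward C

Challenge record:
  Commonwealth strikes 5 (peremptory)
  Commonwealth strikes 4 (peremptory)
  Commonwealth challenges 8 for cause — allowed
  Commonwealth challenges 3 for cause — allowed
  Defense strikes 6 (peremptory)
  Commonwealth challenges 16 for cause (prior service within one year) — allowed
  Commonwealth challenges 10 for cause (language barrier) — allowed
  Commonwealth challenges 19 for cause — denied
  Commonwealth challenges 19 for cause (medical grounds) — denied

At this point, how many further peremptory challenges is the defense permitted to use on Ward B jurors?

1

Defense peremptories so far: #6 — 1 of 2 used, 1 left overall.
Against Ward B: #6 — 1 used; per-ward cap 2 leaves 1.
Binding limit: min(1, 1) = 1.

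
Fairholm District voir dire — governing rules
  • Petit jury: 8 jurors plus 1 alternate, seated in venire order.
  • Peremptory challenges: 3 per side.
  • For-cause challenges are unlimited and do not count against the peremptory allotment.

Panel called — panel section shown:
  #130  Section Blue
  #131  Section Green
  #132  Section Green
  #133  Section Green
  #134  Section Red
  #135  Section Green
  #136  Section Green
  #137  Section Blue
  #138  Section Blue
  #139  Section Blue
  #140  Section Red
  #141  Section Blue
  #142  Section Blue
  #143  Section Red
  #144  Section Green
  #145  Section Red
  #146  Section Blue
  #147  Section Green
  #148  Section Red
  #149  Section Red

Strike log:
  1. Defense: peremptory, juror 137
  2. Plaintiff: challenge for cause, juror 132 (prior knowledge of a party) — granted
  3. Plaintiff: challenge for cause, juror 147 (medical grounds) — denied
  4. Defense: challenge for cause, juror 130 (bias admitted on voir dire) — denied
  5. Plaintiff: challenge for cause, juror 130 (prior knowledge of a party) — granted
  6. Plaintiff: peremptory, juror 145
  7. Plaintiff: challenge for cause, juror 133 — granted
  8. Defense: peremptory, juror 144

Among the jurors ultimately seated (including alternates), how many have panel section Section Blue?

Removed: #130, #132, #133, #137, #144, #145.
Seated (9 incl. alternates): #131, #134, #135, #136, #138, #139, #140, #141, #142.
Of those, in Section Blue: #138, #139, #141, #142 → 4.

4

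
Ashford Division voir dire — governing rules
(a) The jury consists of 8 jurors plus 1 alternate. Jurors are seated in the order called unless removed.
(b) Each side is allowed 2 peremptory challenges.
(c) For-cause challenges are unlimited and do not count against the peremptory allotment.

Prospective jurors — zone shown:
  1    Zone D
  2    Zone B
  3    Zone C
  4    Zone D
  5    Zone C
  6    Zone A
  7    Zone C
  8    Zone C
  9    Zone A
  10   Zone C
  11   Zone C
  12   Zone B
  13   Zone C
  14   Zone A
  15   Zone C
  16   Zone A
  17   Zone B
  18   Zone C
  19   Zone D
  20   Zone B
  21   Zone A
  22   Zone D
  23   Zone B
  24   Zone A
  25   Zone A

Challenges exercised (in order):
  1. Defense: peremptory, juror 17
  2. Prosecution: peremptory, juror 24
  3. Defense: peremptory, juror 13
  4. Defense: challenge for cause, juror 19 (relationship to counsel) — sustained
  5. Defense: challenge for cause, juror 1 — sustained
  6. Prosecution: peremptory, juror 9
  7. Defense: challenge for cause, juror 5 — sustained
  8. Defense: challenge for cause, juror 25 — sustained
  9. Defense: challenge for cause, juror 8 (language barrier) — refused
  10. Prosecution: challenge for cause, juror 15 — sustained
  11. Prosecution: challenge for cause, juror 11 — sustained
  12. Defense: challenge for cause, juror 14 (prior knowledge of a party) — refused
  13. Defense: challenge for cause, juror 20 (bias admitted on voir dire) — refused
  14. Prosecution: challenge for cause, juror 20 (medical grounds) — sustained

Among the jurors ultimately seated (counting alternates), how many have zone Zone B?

Removed: #1, #5, #9, #11, #13, #15, #17, #19, #20, #24, #25.
Seated (9 incl. alternates): #2, #3, #4, #6, #7, #8, #10, #12, #14.
Of those, in Zone B: #2, #12 → 2.

2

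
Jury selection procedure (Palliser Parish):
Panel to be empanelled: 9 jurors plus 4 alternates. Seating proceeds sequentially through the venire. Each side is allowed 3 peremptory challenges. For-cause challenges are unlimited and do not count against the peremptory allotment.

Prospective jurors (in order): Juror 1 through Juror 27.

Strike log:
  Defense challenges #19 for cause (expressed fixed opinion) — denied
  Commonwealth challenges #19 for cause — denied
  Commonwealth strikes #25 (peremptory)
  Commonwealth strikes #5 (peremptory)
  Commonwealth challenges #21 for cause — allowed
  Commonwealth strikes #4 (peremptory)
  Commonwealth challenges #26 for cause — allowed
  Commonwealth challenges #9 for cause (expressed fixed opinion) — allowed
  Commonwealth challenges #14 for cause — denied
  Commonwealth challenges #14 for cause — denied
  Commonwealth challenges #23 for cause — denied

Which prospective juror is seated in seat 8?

Removed: #4, #5, #9, #21, #25, #26. (#14, #19, #23 stay — for-cause denied.)
Filling seats in venire order through position 8: #1, #2, #3, #6, #7, #8, #10, #11.
So seat 8 is #11.

11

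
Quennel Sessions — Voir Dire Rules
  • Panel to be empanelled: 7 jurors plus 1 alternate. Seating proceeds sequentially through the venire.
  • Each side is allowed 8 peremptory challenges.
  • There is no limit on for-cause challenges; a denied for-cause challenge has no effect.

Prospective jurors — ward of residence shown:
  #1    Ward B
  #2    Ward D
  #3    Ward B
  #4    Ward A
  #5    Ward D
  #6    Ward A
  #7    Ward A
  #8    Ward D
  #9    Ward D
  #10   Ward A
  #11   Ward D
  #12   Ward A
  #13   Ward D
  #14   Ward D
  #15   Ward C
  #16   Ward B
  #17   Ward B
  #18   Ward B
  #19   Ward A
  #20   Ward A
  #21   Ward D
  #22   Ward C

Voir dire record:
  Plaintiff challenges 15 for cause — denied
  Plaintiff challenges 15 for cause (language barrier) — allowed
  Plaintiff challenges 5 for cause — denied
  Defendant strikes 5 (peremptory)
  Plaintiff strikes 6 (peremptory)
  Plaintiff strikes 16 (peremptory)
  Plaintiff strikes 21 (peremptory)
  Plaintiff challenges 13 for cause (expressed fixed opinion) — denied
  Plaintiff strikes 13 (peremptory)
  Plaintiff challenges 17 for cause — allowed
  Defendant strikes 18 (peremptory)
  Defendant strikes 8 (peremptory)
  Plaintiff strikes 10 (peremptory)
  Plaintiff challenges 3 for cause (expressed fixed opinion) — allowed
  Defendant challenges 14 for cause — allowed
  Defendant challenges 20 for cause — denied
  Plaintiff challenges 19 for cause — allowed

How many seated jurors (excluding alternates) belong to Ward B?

Removed: #3, #5, #6, #8, #10, #13, #14, #15, #16, #17, #18, #19, #21.
Seated jurors 1–7: #1, #2, #4, #7, #9, #11, #12 (alternates #20 not counted).
Of those, in Ward B: #1 → 1.

1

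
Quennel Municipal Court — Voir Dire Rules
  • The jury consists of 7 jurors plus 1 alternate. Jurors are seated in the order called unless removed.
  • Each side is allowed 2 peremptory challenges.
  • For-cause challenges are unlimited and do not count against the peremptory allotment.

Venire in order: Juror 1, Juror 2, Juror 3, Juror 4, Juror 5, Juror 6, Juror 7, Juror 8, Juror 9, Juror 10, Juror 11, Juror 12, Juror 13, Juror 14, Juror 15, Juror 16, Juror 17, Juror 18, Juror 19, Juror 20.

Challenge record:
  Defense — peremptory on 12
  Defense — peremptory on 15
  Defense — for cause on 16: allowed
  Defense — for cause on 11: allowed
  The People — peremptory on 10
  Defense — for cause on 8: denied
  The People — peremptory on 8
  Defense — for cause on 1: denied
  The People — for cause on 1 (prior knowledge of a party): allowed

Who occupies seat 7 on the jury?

9

Removed: #1, #8, #10, #11, #12, #15, #16.
Seating in order: seats 1–7 → #2, #3, #4, #5, #6, #7, #9; alternates → #13.
So seat 7 is #9.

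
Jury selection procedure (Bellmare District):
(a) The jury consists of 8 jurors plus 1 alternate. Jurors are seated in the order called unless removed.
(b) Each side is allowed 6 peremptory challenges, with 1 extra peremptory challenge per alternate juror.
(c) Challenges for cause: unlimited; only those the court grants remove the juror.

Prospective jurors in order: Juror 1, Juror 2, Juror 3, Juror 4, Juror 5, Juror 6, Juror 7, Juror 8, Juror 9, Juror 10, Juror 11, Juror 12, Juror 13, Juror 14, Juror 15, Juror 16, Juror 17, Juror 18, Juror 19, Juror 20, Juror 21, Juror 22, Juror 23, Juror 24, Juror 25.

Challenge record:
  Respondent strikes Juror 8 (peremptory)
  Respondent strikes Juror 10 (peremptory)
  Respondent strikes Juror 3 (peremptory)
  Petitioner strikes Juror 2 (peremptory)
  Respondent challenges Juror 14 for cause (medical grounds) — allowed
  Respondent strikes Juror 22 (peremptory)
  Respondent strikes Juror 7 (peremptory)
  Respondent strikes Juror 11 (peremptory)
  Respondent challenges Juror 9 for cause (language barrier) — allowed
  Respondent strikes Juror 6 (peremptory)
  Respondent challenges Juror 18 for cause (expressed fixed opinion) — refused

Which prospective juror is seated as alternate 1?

18

Removed: #2, #3, #6, #7, #8, #9, #10, #11, #14, #22. (#18 stays — for-cause denied.)
Seating in order: seats 1–8 → #1, #4, #5, #12, #13, #15, #16, #17; alternates → #18.
So alternate 1 is #18.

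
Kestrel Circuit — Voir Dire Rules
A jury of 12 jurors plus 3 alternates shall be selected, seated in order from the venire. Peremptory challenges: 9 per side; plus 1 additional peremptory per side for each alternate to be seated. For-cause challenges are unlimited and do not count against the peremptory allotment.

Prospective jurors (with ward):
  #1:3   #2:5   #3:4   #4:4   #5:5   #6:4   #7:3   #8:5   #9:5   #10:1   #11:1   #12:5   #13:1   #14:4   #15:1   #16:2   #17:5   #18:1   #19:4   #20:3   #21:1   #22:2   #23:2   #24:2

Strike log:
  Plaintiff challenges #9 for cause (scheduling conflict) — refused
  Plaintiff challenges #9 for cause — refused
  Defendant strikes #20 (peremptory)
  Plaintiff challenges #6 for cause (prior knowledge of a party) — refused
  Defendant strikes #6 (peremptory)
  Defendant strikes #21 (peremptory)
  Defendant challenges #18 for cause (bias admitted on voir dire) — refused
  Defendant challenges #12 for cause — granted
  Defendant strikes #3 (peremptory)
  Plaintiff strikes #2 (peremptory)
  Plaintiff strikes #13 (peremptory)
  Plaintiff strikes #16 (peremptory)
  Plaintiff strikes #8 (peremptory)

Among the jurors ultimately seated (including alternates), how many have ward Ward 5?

3

Removed: #2, #3, #6, #8, #12, #13, #16, #20, #21.
Seated (15 incl. alternates): #1, #4, #5, #7, #9, #10, #11, #14, #15, #17, #18, #19, #22, #23, #24.
Of those, in Ward 5: #5, #9, #17 → 3.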